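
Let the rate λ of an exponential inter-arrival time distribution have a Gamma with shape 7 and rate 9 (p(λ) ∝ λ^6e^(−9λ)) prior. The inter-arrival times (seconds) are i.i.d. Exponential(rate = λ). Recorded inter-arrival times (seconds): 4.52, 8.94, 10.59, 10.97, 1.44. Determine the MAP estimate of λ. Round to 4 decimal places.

The Exponential(rate=λ) likelihood is ∝ λ^n e^(−λΣtᵢ). Here n = 5 and Σtᵢ = 4.52 + 8.94 + 10.59 + 10.97 + 1.44 = 36.46.
Posterior ∝ λ^6e^(−9λ) · λ^5e^(−36.46λ) = λ^11e^(−45.46λ), i.e. Gamma(12, 45.46).
Mode = (a−1)/b = 11/45.46 ≈ 0.2420.

λ̂_MAP = 0.2420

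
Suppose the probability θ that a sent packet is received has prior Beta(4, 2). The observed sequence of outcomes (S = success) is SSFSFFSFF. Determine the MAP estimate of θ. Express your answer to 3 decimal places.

θ̂_MAP = 0.538

Prior: Beta(4, 2).
Data: 4 successes in 9 trials (from the sequence). The binomial likelihood contributes θ^4(1−θ)^5, so the posterior is Beta(4+4, 2+5) = Beta(8, 7).
For Beta(a, b) with a, b > 1 the mode is (a−1)/(a+b−2) = 7/13 ≈ 0.538.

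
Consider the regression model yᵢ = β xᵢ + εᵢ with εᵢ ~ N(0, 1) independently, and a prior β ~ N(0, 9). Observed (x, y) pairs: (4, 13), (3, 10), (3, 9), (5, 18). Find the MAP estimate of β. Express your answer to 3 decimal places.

β̂_MAP = 3.367

log p(β | y) = −Σ(yᵢ − βxᵢ)²/(2·1) − β²/(2·9) + const.
Setting the derivative to zero: Σxᵢ(yᵢ − βxᵢ)/1 − β/9 = 0, so β = Σxᵢyᵢ / (Σxᵢ² + σ²/τ²).
Σxᵢyᵢ = 4·13 + 3·10 + 3·9 + 5·18 = 199; Σxᵢ² = 59; σ²/τ² = 1/9.
β̂_MAP = 199 / (59 + 1/9) = 199/(532/9) = 1791/532 ≈ 3.367.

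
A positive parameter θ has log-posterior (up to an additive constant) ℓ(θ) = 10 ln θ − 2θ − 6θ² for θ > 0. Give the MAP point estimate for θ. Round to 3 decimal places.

θ̂_MAP = 0.833

ℓ'(θ) = 10/θ − 2 − 12θ. Setting this to zero and multiplying by θ: 12θ² + 2θ − 10 = 0.
θ = (−2 + √(2² + 4·12·10)) / (2·12) = (−2 + √484) / 24 = (−2 + 22)/24 = 5/6.
ℓ''(θ) = −10/θ² − 12 < 0, confirming a maximum.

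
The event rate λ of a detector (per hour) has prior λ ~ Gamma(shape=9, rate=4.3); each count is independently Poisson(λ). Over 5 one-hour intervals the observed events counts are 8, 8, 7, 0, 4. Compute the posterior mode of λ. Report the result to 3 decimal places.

Σxᵢ = 8+8+7+0+4 = 27, with n = 5.
Posterior ∝ λ^8e^(−4.3λ) · λ^27e^(−5λ) = λ^35e^(−9.3λ), i.e. Gamma(shape=36, rate=9.3).
The mode of a Gamma(a, b) with a ≥ 1 (shape–rate) is (a−1)/b = 35/9.3 ≈ 3.763.

λ̂_MAP = 3.763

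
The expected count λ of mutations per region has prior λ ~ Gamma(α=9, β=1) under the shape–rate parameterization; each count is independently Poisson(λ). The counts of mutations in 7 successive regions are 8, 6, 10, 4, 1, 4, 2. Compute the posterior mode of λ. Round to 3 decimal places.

λ̂_MAP = 5.375

Σxᵢ = 8+6+10+4+1+4+2 = 35, with n = 7.
Posterior ∝ λ^8e^(−1λ) · λ^35e^(−7λ) = λ^43e^(−8λ), i.e. Gamma(shape=44, rate=8).
The mode of a Gamma(a, b) with a ≥ 1 (shape–rate) is (a−1)/b = 43/8 ≈ 5.375.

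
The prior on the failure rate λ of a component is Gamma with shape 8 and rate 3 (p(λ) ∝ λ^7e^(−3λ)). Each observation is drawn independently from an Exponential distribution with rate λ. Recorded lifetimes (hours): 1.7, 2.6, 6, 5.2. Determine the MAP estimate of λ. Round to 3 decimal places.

The Exponential(rate=λ) likelihood is ∝ λ^n e^(−λΣtᵢ). Here n = 4 and Σtᵢ = 1.7 + 2.6 + 6 + 5.2 = 15.5.
Posterior ∝ λ^7e^(−3λ) · λ^4e^(−15.5λ) = λ^11e^(−18.5λ), i.e. Gamma(12, 18.5).
Mode = (a−1)/b = 11/18.5 ≈ 0.595.

λ̂_MAP = 0.595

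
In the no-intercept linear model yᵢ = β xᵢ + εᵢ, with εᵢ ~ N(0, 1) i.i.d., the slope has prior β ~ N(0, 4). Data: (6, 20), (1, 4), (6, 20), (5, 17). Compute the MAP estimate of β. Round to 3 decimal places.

log p(β | y) = −Σ(yᵢ − βxᵢ)²/(2·1) − β²/(2·4) + const.
Setting the derivative to zero: Σxᵢ(yᵢ − βxᵢ)/1 − β/4 = 0, so β = Σxᵢyᵢ / (Σxᵢ² + σ²/τ²).
Σxᵢyᵢ = 6·20 + 1·4 + 6·20 + 5·17 = 329; Σxᵢ² = 98; σ²/τ² = 0.25.
β̂_MAP = 329 / (98 + 0.25) = 329/98.25 ≈ 3.349.

β̂_MAP = 3.349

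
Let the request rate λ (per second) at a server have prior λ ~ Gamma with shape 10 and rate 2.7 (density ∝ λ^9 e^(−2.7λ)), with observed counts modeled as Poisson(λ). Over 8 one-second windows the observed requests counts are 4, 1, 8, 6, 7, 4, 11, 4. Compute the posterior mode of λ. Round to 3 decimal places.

Σxᵢ = 4+1+8+6+7+4+11+4 = 45, with n = 8.
Posterior ∝ λ^9e^(−2.7λ) · λ^45e^(−8λ) = λ^54e^(−10.7λ), i.e. Gamma(shape=55, rate=10.7).
The mode of a Gamma(a, b) with a ≥ 1 (shape–rate) is (a−1)/b = 54/10.7 ≈ 5.047.

λ̂_MAP = 5.047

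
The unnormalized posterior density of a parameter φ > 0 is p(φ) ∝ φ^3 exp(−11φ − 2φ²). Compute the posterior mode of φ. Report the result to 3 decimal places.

φ̂_MAP = 0.250

ℓ'(φ) = 3/φ − 11 − 4φ. Setting this to zero and multiplying by φ: 4φ² + 11φ − 3 = 0.
φ = (−11 + √(11² + 4·4·3)) / (2·4) = (−11 + √169) / 8 = (−11 + 13)/8 = 1/4.
ℓ''(φ) = −3/φ² − 4 < 0, confirming a maximum.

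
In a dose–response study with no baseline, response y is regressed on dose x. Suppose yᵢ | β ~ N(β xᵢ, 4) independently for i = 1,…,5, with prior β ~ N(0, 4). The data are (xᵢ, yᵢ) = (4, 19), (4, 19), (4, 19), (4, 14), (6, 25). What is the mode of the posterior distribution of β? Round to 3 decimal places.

log p(β | y) = −Σ(yᵢ − βxᵢ)²/(2·4) − β²/(2·4) + const.
Setting the derivative to zero: Σxᵢ(yᵢ − βxᵢ)/4 − β/4 = 0, so β = Σxᵢyᵢ / (Σxᵢ² + σ²/τ²).
Σxᵢyᵢ = 4·19 + 4·19 + 4·19 + 4·14 + 6·25 = 434; Σxᵢ² = 100; σ²/τ² = 1.
β̂_MAP = 434 / (100 + 1) = 434/101 ≈ 4.297.

β̂_MAP = 4.297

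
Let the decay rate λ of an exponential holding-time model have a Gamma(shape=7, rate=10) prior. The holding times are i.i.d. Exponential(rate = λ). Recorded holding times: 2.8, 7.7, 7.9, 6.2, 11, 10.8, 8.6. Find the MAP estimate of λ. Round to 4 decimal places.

λ̂_MAP = 0.2000

The Exponential(rate=λ) likelihood is ∝ λ^n e^(−λΣtᵢ). Here n = 7 and Σtᵢ = 2.8 + 7.7 + 7.9 + 6.2 + 11 + 10.8 + 8.6 = 55.
Posterior ∝ λ^6e^(−10λ) · λ^7e^(−55λ) = λ^13e^(−65λ), i.e. Gamma(14, 65).
Mode = (a−1)/b = 13/65 ≈ 0.2000.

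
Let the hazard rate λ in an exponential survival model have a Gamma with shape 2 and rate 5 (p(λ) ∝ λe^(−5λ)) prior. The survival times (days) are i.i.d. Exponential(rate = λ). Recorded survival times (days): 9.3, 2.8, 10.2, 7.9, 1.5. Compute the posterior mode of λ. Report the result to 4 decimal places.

λ̂_MAP = 0.1635

The Exponential(rate=λ) likelihood is ∝ λ^n e^(−λΣtᵢ). Here n = 5 and Σtᵢ = 9.3 + 2.8 + 10.2 + 7.9 + 1.5 = 31.7.
Posterior ∝ λe^(−5λ) · λ^5e^(−31.7λ) = λ^6e^(−36.7λ), i.e. Gamma(7, 36.7).
Mode = (a−1)/b = 6/36.7 ≈ 0.1635.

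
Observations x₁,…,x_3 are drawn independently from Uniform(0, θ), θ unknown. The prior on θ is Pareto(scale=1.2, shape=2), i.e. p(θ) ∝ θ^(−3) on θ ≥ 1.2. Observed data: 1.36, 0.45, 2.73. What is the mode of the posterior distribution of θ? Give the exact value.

θ̂_MAP = 2.73

The Uniform(0, θ) likelihood is θ^(−n) for θ ≥ max(xᵢ), zero otherwise. Here max(xᵢ) = 2.73.
Posterior ∝ θ^(−3) · θ^(−3) = θ^(−6) on θ ≥ max(1.2, 2.73) = 2.73.
This density is strictly decreasing in θ, so the posterior mode lies at the lower boundary of the support.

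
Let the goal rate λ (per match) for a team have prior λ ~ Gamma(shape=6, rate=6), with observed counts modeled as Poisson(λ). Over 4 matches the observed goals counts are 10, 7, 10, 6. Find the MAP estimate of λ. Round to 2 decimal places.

Σxᵢ = 10+7+10+6 = 33, with n = 4.
Posterior ∝ λ^5e^(−6λ) · λ^33e^(−4λ) = λ^38e^(−10λ), i.e. Gamma(shape=39, rate=10).
The mode of a Gamma(a, b) with a ≥ 1 (shape–rate) is (a−1)/b = 38/10 ≈ 3.80.

λ̂_MAP = 3.80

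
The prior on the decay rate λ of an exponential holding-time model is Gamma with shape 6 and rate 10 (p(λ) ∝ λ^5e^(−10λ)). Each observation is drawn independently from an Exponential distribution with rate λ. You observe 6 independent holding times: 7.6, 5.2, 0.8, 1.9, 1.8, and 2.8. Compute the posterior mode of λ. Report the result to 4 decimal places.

λ̂_MAP = 0.3654

The Exponential(rate=λ) likelihood is ∝ λ^n e^(−λΣtᵢ). Here n = 6 and Σtᵢ = 7.6 + 5.2 + 0.8 + 1.9 + 1.8 + 2.8 = 20.1.
Posterior ∝ λ^5e^(−10λ) · λ^6e^(−20.1λ) = λ^11e^(−30.1λ), i.e. Gamma(12, 30.1).
Mode = (a−1)/b = 11/30.1 ≈ 0.3654.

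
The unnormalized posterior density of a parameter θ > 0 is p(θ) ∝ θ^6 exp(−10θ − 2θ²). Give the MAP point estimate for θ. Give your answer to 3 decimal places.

ℓ'(θ) = 6/θ − 10 − 4θ. Setting this to zero and multiplying by θ: 4θ² + 10θ − 6 = 0.
θ = (−10 + √(10² + 4·4·6)) / (2·4) = (−10 + √196) / 8 = (−10 + 14)/8 = 1/2.
ℓ''(θ) = −6/θ² − 4 < 0, confirming a maximum.

θ̂_MAP = 0.500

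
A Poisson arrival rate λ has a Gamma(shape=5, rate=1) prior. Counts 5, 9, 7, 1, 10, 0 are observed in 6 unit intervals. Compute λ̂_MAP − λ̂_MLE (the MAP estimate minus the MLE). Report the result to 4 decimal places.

Σxᵢ = 32. Posterior is Gamma(37, 7); MAP = (37−1)/7 = 36/7 ≈ 5.14286.
MLE = x̄ = 32/6 ≈ 5.33333.
Difference = 36/7 − 32/6 = -4/21 ≈ -0.1905.

MAP − MLE = -0.1905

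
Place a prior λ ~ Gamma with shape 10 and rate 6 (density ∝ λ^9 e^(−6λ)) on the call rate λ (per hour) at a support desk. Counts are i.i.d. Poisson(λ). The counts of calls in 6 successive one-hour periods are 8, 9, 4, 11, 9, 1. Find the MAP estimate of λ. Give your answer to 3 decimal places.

λ̂_MAP = 4.250

Σxᵢ = 8+9+4+11+9+1 = 42, with n = 6.
Posterior ∝ λ^9e^(−6λ) · λ^42e^(−6λ) = λ^51e^(−12λ), i.e. Gamma(shape=52, rate=12).
The mode of a Gamma(a, b) with a ≥ 1 (shape–rate) is (a−1)/b = 51/12 ≈ 4.250.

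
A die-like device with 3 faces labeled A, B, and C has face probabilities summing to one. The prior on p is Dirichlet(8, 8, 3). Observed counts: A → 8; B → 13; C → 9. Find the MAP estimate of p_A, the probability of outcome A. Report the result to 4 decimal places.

MAP estimate of p_A = 0.3261

The posterior is Dirichlet(αᵢ + nᵢ) = Dirichlet(16, 21, 12).
For a Dirichlet(a₁,…,a_K) with all aᵢ > 1, the mode has j-th component (aⱼ − 1)/(Σaᵢ − K).
Here Σaᵢ = 49 and K = 3, so p_A = (16 − 1)/(49 − 3) = 15/46 ≈ 0.3261.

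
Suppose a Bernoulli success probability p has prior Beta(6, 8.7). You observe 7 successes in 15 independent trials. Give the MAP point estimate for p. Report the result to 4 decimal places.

p̂_MAP = 0.4332

Prior: Beta(6, 8.7).
Data: 7 successes in 15 trials. The binomial likelihood contributes p^7(1−p)^8, so the posterior is Beta(6+7, 8.7+8) = Beta(13, 16.7).
For Beta(a, b) with a, b > 1 the mode is (a−1)/(a+b−2) = 12/27.7 ≈ 0.4332.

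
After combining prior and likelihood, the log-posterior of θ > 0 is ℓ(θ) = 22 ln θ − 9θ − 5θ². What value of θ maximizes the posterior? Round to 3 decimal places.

θ̂_MAP = 1.100

ℓ'(θ) = 22/θ − 9 − 10θ. Setting this to zero and multiplying by θ: 10θ² + 9θ − 22 = 0.
θ = (−9 + √(9² + 4·10·22)) / (2·10) = (−9 + √961) / 20 = (−9 + 31)/20 = 11/10.
ℓ''(θ) = −22/θ² − 10 < 0, confirming a maximum.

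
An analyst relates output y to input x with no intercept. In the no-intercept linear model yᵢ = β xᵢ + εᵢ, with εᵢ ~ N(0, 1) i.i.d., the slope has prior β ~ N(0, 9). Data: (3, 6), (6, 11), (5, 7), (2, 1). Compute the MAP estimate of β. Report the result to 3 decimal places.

log p(β | y) = −Σ(yᵢ − βxᵢ)²/(2·1) − β²/(2·9) + const.
Setting the derivative to zero: Σxᵢ(yᵢ − βxᵢ)/1 − β/9 = 0, so β = Σxᵢyᵢ / (Σxᵢ² + σ²/τ²).
Σxᵢyᵢ = 3·6 + 6·11 + 5·7 + 2·1 = 121; Σxᵢ² = 74; σ²/τ² = 1/9.
β̂_MAP = 121 / (74 + 1/9) = 121/(667/9) = 1089/667 ≈ 1.633.

β̂_MAP = 1.633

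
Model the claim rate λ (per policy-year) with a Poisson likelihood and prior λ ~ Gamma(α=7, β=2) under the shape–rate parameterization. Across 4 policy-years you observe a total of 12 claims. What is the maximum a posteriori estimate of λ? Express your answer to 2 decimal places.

λ̂_MAP = 3.00

Σxᵢ = 12, n = 4.
Posterior ∝ λ^6e^(−2λ) · λ^12e^(−4λ) = λ^18e^(−6λ), i.e. Gamma(shape=19, rate=6).
The mode of a Gamma(a, b) with a ≥ 1 (shape–rate) is (a−1)/b = 18/6 ≈ 3.00.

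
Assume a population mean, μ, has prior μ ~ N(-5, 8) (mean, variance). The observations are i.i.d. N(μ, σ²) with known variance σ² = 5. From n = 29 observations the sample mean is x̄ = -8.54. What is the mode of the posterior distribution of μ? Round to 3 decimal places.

n = 29, x̄ = -8.54.
For a Normal prior and Normal likelihood with known variance, the posterior is Normal; its mode equals its mean, the precision-weighted average.
Prior precision 1/σ₀² = 1/8 = 0.125; data precision n/σ² = 29/5 = 5.8.
μ̂ = (0.125·(-5) + 5.8·(-8.54)) / (0.125 + 5.8) = (-50.157)/5.925 = -16719/1975 ≈ -8.465.

μ̂_MAP = -8.465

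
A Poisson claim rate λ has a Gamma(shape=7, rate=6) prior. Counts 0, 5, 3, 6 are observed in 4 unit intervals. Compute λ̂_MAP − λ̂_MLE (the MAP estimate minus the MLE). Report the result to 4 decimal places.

MAP − MLE = -1.5000

Σxᵢ = 14. Posterior is Gamma(21, 10); MAP = (21−1)/10 = 20/10 ≈ 2.00000.
MLE = x̄ = 14/4 ≈ 3.50000.
Difference = 20/10 − 14/4 = -3/2 ≈ -1.5000.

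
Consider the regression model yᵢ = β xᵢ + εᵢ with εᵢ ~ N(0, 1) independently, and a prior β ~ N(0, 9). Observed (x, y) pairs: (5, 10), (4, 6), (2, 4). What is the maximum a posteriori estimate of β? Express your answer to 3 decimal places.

log p(β | y) = −Σ(yᵢ − βxᵢ)²/(2·1) − β²/(2·9) + const.
Setting the derivative to zero: Σxᵢ(yᵢ − βxᵢ)/1 − β/9 = 0, so β = Σxᵢyᵢ / (Σxᵢ² + σ²/τ²).
Σxᵢyᵢ = 5·10 + 4·6 + 2·4 = 82; Σxᵢ² = 45; σ²/τ² = 1/9.
β̂_MAP = 82 / (45 + 1/9) = 82/(406/9) = 369/203 ≈ 1.818.

β̂_MAP = 1.818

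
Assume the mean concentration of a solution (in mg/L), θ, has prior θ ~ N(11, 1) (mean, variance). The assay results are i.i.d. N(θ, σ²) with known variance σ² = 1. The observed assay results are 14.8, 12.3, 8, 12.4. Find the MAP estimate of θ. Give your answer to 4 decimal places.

n = 4; x̄ = (14.8 + 12.3 + 8 + 12.4)/4 = 47.5/4 = 11.875.
For a Normal prior and Normal likelihood with known variance, the posterior is Normal; its mode equals its mean, the precision-weighted average.
Prior precision 1/σ₀² = 1/1 = 1; data precision n/σ² = 4/1 = 4.
θ̂ = (1·11 + 4·11.875) / (1 + 4) = 58.5/5 = 11.7000.

θ̂_MAP = 11.7000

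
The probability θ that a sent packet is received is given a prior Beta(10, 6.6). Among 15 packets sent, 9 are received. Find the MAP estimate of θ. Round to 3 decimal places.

θ̂_MAP = 0.608

Prior: Beta(10, 6.6).
Data: 9 successes in 15 trials. The binomial likelihood contributes θ^9(1−θ)^6, so the posterior is Beta(10+9, 6.6+6) = Beta(19, 12.6).
For Beta(a, b) with a, b > 1 the mode is (a−1)/(a+b−2) = 18/29.6 ≈ 0.608.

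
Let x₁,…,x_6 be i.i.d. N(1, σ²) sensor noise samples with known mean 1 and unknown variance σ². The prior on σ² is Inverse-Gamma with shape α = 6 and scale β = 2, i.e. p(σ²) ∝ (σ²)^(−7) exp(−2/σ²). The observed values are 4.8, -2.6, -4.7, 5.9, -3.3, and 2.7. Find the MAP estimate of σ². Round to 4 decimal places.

σ̂²_MAP = 5.4640

Sum of squared deviations about the known mean: SS = (4.8−1)² + (-2.6−1)² + (-4.7−1)² + (5.9−1)² + (-3.3−1)² + (2.7−1)² = 105.28.
The Normal likelihood contributes (σ²)^(−n/2) exp(−SS/(2σ²)), so the posterior is Inverse-Gamma(α + n/2, β + SS/2) = Inverse-Gamma(9, 54.64).
The mode of Inverse-Gamma(a, b) is b/(a+1) = 54.64/10 ≈ 5.4640.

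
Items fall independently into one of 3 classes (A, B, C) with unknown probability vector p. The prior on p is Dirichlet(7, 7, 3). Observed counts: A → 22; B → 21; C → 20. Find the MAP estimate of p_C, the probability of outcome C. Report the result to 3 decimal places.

MAP estimate of p_C = 0.286

The posterior is Dirichlet(αᵢ + nᵢ) = Dirichlet(29, 28, 23).
For a Dirichlet(a₁,…,a_K) with all aᵢ > 1, the mode has j-th component (aⱼ − 1)/(Σaᵢ − K).
Here Σaᵢ = 80 and K = 3, so p_C = (23 − 1)/(80 − 3) = 22/77 ≈ 0.286.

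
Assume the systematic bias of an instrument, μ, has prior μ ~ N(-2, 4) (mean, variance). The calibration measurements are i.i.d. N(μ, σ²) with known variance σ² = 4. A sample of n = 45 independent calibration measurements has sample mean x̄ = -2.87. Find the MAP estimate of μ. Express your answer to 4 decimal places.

μ̂_MAP = -2.8511

n = 45, x̄ = -2.87.
For a Normal prior and Normal likelihood with known variance, the posterior is Normal; its mode equals its mean, the precision-weighted average.
Prior precision 1/σ₀² = 1/4 = 0.25; data precision n/σ² = 45/4 = 11.25.
μ̂ = (0.25·(-2) + 11.25·(-2.87)) / (0.25 + 11.25) = (-32.7875)/11.5 = -2623/920 ≈ -2.8511.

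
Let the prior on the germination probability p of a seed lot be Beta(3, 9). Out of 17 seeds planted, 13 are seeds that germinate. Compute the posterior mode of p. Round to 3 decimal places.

p̂_MAP = 0.556

Prior: Beta(3, 9).
Data: 13 successes in 17 trials. The binomial likelihood contributes p^13(1−p)^4, so the posterior is Beta(3+13, 9+4) = Beta(16, 13).
For Beta(a, b) with a, b > 1 the mode is (a−1)/(a+b−2) = 15/27 ≈ 0.556.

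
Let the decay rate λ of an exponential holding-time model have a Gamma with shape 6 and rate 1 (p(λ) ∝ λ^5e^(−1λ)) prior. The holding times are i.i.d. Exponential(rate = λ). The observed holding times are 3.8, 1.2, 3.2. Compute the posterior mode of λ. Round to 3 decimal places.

λ̂_MAP = 0.870

The Exponential(rate=λ) likelihood is ∝ λ^n e^(−λΣtᵢ). Here n = 3 and Σtᵢ = 3.8 + 1.2 + 3.2 = 8.2.
Posterior ∝ λ^5e^(−1λ) · λ^3e^(−8.2λ) = λ^8e^(−9.2λ), i.e. Gamma(9, 9.2).
Mode = (a−1)/b = 8/9.2 ≈ 0.870.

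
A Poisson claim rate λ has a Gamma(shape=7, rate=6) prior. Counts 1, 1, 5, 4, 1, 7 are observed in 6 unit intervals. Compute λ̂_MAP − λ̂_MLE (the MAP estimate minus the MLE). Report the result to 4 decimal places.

Σxᵢ = 19. Posterior is Gamma(26, 12); MAP = (26−1)/12 = 25/12 ≈ 2.08333.
MLE = x̄ = 19/6 ≈ 3.16667.
Difference = 25/12 − 19/6 = -13/12 ≈ -1.0833.

MAP − MLE = -1.0833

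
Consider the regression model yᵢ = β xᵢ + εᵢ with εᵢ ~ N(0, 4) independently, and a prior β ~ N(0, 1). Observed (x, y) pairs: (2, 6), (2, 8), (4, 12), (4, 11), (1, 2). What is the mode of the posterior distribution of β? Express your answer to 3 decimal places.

β̂_MAP = 2.711

log p(β | y) = −Σ(yᵢ − βxᵢ)²/(2·4) − β²/(2·1) + const.
Setting the derivative to zero: Σxᵢ(yᵢ − βxᵢ)/4 − β/1 = 0, so β = Σxᵢyᵢ / (Σxᵢ² + σ²/τ²).
Σxᵢyᵢ = 2·6 + 2·8 + 4·12 + 4·11 + 1·2 = 122; Σxᵢ² = 41; σ²/τ² = 4.
β̂_MAP = 122 / (41 + 4) = 122/45 ≈ 2.711.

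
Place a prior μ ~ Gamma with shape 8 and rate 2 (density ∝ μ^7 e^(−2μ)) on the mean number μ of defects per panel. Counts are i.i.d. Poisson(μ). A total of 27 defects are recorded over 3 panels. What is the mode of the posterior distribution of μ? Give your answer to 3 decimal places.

Σxᵢ = 27, n = 3.
Posterior ∝ μ^7e^(−2μ) · μ^27e^(−3μ) = μ^34e^(−5μ), i.e. Gamma(shape=35, rate=5).
The mode of a Gamma(a, b) with a ≥ 1 (shape–rate) is (a−1)/b = 34/5 ≈ 6.800.

μ̂_MAP = 6.800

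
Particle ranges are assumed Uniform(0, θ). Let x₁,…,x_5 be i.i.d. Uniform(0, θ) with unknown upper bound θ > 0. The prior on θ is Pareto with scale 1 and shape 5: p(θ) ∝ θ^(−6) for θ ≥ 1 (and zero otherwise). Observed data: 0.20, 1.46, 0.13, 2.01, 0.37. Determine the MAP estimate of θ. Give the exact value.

θ̂_MAP = 2.01

The Uniform(0, θ) likelihood is θ^(−n) for θ ≥ max(xᵢ), zero otherwise. Here max(xᵢ) = 2.01.
Posterior ∝ θ^(−6) · θ^(−5) = θ^(−11) on θ ≥ max(1, 2.01) = 2.01.
This density is strictly decreasing in θ, so the posterior mode lies at the lower boundary of the support.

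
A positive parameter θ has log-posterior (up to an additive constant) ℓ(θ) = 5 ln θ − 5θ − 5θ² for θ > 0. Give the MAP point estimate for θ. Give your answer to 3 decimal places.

ℓ'(θ) = 5/θ − 5 − 10θ. Setting this to zero and multiplying by θ: 10θ² + 5θ − 5 = 0.
θ = (−5 + √(5² + 4·10·5)) / (2·10) = (−5 + √225) / 20 = (−5 + 15)/20 = 1/2.
ℓ''(θ) = −5/θ² − 10 < 0, confirming a maximum.

θ̂_MAP = 0.500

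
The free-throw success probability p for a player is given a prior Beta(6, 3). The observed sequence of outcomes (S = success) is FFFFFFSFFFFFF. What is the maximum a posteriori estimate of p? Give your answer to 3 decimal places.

p̂_MAP = 0.300

Prior: Beta(6, 3).
Data: 1 success in 13 trials (from the sequence). The binomial likelihood contributes p(1−p)^12, so the posterior is Beta(6+1, 3+12) = Beta(7, 15).
For Beta(a, b) with a, b > 1 the mode is (a−1)/(a+b−2) = 6/20 ≈ 0.300.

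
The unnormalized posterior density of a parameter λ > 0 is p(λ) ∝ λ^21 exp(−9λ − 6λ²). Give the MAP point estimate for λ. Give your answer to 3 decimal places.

ℓ'(λ) = 21/λ − 9 − 12λ. Setting this to zero and multiplying by λ: 12λ² + 9λ − 21 = 0.
λ = (−9 + √(9² + 4·12·21)) / (2·12) = (−9 + √1089) / 24 = (−9 + 33)/24 = 1.
ℓ''(λ) = −21/λ² − 12 < 0, confirming a maximum.

λ̂_MAP = 1.000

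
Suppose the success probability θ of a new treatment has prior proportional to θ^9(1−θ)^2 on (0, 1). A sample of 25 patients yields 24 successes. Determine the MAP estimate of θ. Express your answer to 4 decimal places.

The prior density ∝ θ^9(1−θ)^2 is the kernel of Beta(10, 3).
Data: 24 successes in 25 trials. The binomial likelihood contributes θ^24(1−θ)^1, so the posterior is Beta(10+24, 3+1) = Beta(34, 4).
For Beta(a, b) with a, b > 1 the mode is (a−1)/(a+b−2) = 33/36 ≈ 0.9167.

θ̂_MAP = 0.9167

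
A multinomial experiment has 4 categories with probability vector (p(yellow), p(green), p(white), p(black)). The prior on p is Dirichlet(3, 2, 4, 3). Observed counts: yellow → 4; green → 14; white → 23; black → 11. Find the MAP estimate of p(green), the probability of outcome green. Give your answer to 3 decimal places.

MAP estimate of p(green) = 0.250

The posterior is Dirichlet(αᵢ + nᵢ) = Dirichlet(7, 16, 27, 14).
For a Dirichlet(a₁,…,a_K) with all aᵢ > 1, the mode has j-th component (aⱼ − 1)/(Σaᵢ − K).
Here Σaᵢ = 64 and K = 4, so p(green) = (16 − 1)/(64 − 4) = 15/60 ≈ 0.250.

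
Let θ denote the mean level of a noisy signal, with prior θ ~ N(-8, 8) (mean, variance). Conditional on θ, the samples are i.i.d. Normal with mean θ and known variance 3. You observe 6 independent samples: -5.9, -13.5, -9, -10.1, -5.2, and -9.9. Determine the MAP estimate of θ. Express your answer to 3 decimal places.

θ̂_MAP = -8.878

n = 6; x̄ = ((-5.9) + (-13.5) + (-9) + (-10.1) + (-5.2) + (-9.9))/6 = -53.6/6 = -134/15 ≈ -8.9333.
For a Normal prior and Normal likelihood with known variance, the posterior is Normal; its mode equals its mean, the precision-weighted average.
Prior precision 1/σ₀² = 1/8 = 0.125; data precision n/σ² = 6/3 = 2.
θ̂ = (0.125·(-8) + 2·(-134/15)) / (0.125 + 2) = (-283/15)/2.125 = -2264/255 ≈ -8.878.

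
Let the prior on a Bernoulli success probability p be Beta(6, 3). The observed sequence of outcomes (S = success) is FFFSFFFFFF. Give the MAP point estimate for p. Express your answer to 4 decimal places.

Prior: Beta(6, 3).
Data: 1 success in 10 trials (from the sequence). The binomial likelihood contributes p(1−p)^9, so the posterior is Beta(6+1, 3+9) = Beta(7, 12).
For Beta(a, b) with a, b > 1 the mode is (a−1)/(a+b−2) = 6/17 ≈ 0.3529.

p̂_MAP = 0.3529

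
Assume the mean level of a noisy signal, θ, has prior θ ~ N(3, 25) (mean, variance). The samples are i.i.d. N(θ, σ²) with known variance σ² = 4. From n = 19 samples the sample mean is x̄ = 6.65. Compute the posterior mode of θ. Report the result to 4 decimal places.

n = 19, x̄ = 6.65.
For a Normal prior and Normal likelihood with known variance, the posterior is Normal; its mode equals its mean, the precision-weighted average.
Prior precision 1/σ₀² = 1/25 = 0.04; data precision n/σ² = 19/4 = 4.75.
θ̂ = (0.04·3 + 4.75·6.65) / (0.04 + 4.75) = 31.7075/4.79 = 12683/1916 ≈ 6.6195.

θ̂_MAP = 6.6195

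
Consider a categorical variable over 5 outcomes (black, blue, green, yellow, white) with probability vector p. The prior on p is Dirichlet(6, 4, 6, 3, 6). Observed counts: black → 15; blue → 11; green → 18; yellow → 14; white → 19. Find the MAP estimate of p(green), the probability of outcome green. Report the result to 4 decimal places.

MAP estimate of p(green) = 0.2371

The posterior is Dirichlet(αᵢ + nᵢ) = Dirichlet(21, 15, 24, 17, 25).
For a Dirichlet(a₁,…,a_K) with all aᵢ > 1, the mode has j-th component (aⱼ − 1)/(Σaᵢ − K).
Here Σaᵢ = 102 and K = 5, so p(green) = (24 − 1)/(102 − 5) = 23/97 ≈ 0.2371.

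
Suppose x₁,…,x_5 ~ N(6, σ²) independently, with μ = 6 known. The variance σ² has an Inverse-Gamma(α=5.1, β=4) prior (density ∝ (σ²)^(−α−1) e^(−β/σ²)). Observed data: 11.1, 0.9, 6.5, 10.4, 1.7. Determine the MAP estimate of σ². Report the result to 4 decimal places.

Sum of squared deviations about the known mean: SS = (11.1−6)² + (0.9−6)² + (6.5−6)² + (10.4−6)² + (1.7−6)² = 90.12.
The Normal likelihood contributes (σ²)^(−n/2) exp(−SS/(2σ²)), so the posterior is Inverse-Gamma(α + n/2, β + SS/2) = Inverse-Gamma(7.6, 49.06).
The mode of Inverse-Gamma(a, b) is b/(a+1) = 49.06/8.6 ≈ 5.7047.

σ̂²_MAP = 5.7047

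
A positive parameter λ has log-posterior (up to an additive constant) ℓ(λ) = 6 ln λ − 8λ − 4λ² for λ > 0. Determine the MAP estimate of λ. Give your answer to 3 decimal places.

λ̂_MAP = 0.500

ℓ'(λ) = 6/λ − 8 − 8λ. Setting this to zero and multiplying by λ: 8λ² + 8λ − 6 = 0.
λ = (−8 + √(8² + 4·8·6)) / (2·8) = (−8 + √256) / 16 = (−8 + 16)/16 = 1/2.
ℓ''(λ) = −6/λ² − 8 < 0, confirming a maximum.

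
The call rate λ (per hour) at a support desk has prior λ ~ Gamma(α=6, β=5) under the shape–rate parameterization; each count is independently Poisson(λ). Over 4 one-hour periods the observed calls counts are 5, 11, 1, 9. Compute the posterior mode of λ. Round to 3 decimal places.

Σxᵢ = 5+11+1+9 = 26, with n = 4.
Posterior ∝ λ^5e^(−5λ) · λ^26e^(−4λ) = λ^31e^(−9λ), i.e. Gamma(shape=32, rate=9).
The mode of a Gamma(a, b) with a ≥ 1 (shape–rate) is (a−1)/b = 31/9 ≈ 3.444.

λ̂_MAP = 3.444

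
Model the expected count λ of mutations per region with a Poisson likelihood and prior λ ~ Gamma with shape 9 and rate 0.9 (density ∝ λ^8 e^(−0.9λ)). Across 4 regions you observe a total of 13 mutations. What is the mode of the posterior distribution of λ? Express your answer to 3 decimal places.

λ̂_MAP = 4.286

Σxᵢ = 13, n = 4.
Posterior ∝ λ^8e^(−0.9λ) · λ^13e^(−4λ) = λ^21e^(−4.9λ), i.e. Gamma(shape=22, rate=4.9).
The mode of a Gamma(a, b) with a ≥ 1 (shape–rate) is (a−1)/b = 21/4.9 ≈ 4.286.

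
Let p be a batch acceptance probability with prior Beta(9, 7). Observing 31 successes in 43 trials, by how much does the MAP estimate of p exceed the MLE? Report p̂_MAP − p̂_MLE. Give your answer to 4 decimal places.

MAP − MLE = -0.0367

Posterior is Beta(40, 19); MAP = (40−1)/(59−2) = 39/57 ≈ 0.68421.
MLE ignores the prior: p̂_MLE = k/n = 31/43 ≈ 0.72093.
Difference = 39/57 − 31/43 = -30/817 ≈ -0.0367.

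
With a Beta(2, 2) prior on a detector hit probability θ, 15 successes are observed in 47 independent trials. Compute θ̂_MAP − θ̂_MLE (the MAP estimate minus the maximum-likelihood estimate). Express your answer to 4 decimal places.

MAP − MLE = 0.0074

Posterior is Beta(17, 34); MAP = (17−1)/(51−2) = 16/49 ≈ 0.32653.
MLE ignores the prior: θ̂_MLE = k/n = 15/47 ≈ 0.31915.
Difference = 16/49 − 15/47 = 17/2303 ≈ 0.0074.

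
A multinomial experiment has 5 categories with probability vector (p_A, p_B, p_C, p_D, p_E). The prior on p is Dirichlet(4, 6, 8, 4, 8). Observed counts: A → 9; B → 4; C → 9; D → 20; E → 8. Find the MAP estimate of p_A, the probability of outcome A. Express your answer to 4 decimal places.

The posterior is Dirichlet(αᵢ + nᵢ) = Dirichlet(13, 10, 17, 24, 16).
For a Dirichlet(a₁,…,a_K) with all aᵢ > 1, the mode has j-th component (aⱼ − 1)/(Σaᵢ − K).
Here Σaᵢ = 80 and K = 5, so p_A = (13 − 1)/(80 − 5) = 12/75 ≈ 0.1600.

MAP estimate of p_A = 0.1600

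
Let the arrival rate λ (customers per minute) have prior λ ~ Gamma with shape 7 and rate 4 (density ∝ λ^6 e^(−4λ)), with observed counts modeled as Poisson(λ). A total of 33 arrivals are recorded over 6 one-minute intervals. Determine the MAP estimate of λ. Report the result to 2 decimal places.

λ̂_MAP = 3.90

Σxᵢ = 33, n = 6.
Posterior ∝ λ^6e^(−4λ) · λ^33e^(−6λ) = λ^39e^(−10λ), i.e. Gamma(shape=40, rate=10).
The mode of a Gamma(a, b) with a ≥ 1 (shape–rate) is (a−1)/b = 39/10 ≈ 3.90.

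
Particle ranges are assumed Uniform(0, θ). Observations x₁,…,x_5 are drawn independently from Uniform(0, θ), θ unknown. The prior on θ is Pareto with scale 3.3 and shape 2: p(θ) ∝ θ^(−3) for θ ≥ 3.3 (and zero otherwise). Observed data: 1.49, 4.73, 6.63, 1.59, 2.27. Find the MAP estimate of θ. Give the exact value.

The Uniform(0, θ) likelihood is θ^(−n) for θ ≥ max(xᵢ), zero otherwise. Here max(xᵢ) = 6.63.
Posterior ∝ θ^(−3) · θ^(−5) = θ^(−8) on θ ≥ max(3.3, 6.63) = 6.63.
This density is strictly decreasing in θ, so the posterior mode lies at the lower boundary of the support.

θ̂_MAP = 6.63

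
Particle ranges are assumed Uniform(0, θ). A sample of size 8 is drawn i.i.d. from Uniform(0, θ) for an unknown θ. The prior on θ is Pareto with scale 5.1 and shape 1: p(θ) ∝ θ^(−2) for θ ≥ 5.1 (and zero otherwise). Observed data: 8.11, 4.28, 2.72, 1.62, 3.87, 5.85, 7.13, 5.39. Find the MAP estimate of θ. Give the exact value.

θ̂_MAP = 8.11

The Uniform(0, θ) likelihood is θ^(−n) for θ ≥ max(xᵢ), zero otherwise. Here max(xᵢ) = 8.11.
Posterior ∝ θ^(−2) · θ^(−8) = θ^(−10) on θ ≥ max(5.1, 8.11) = 8.11.
This density is strictly decreasing in θ, so the posterior mode lies at the lower boundary of the support.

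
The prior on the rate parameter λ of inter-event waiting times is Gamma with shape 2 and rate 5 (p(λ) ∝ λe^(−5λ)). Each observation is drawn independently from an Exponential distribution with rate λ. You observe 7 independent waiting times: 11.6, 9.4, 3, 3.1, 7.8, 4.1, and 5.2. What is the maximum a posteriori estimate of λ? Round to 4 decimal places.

The Exponential(rate=λ) likelihood is ∝ λ^n e^(−λΣtᵢ). Here n = 7 and Σtᵢ = 11.6 + 9.4 + 3 + 3.1 + 7.8 + 4.1 + 5.2 = 44.2.
Posterior ∝ λe^(−5λ) · λ^7e^(−44.2λ) = λ^8e^(−49.2λ), i.e. Gamma(9, 49.2).
Mode = (a−1)/b = 8/49.2 ≈ 0.1626.

λ̂_MAP = 0.1626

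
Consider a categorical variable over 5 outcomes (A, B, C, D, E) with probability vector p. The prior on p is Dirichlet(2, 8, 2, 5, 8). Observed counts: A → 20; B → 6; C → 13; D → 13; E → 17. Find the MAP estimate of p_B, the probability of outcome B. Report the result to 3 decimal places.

MAP estimate of p_B = 0.146

The posterior is Dirichlet(αᵢ + nᵢ) = Dirichlet(22, 14, 15, 18, 25).
For a Dirichlet(a₁,…,a_K) with all aᵢ > 1, the mode has j-th component (aⱼ − 1)/(Σaᵢ − K).
Here Σaᵢ = 94 and K = 5, so p_B = (14 − 1)/(94 − 5) = 13/89 ≈ 0.146.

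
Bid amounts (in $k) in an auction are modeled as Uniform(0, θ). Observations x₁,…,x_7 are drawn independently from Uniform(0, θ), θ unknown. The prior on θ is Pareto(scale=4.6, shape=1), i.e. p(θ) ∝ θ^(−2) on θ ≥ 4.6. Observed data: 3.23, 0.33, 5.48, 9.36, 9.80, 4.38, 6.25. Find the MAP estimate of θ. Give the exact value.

The Uniform(0, θ) likelihood is θ^(−n) for θ ≥ max(xᵢ), zero otherwise. Here max(xᵢ) = 9.80.
Posterior ∝ θ^(−2) · θ^(−7) = θ^(−9) on θ ≥ max(4.6, 9.80) = 9.80.
This density is strictly decreasing in θ, so the posterior mode lies at the lower boundary of the support.

θ̂_MAP = 9.80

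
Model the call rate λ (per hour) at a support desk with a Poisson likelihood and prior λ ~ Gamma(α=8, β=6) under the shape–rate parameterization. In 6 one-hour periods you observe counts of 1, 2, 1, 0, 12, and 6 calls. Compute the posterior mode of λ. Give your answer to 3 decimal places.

λ̂_MAP = 2.417

Σxᵢ = 1+2+1+0+12+6 = 22, with n = 6.
Posterior ∝ λ^7e^(−6λ) · λ^22e^(−6λ) = λ^29e^(−12λ), i.e. Gamma(shape=30, rate=12).
The mode of a Gamma(a, b) with a ≥ 1 (shape–rate) is (a−1)/b = 29/12 ≈ 2.417.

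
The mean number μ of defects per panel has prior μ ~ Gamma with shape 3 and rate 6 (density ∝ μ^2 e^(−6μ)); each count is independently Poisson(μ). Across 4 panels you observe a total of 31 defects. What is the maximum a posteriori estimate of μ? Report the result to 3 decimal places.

Σxᵢ = 31, n = 4.
Posterior ∝ μ^2e^(−6μ) · μ^31e^(−4μ) = μ^33e^(−10μ), i.e. Gamma(shape=34, rate=10).
The mode of a Gamma(a, b) with a ≥ 1 (shape–rate) is (a−1)/b = 33/10 ≈ 3.300.

μ̂_MAP = 3.300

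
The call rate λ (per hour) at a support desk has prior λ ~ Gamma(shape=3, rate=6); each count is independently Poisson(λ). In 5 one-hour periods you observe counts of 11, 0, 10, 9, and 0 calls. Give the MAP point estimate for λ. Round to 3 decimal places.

Σxᵢ = 11+0+10+9+0 = 30, with n = 5.
Posterior ∝ λ^2e^(−6λ) · λ^30e^(−5λ) = λ^32e^(−11λ), i.e. Gamma(shape=33, rate=11).
The mode of a Gamma(a, b) with a ≥ 1 (shape–rate) is (a−1)/b = 32/11 ≈ 2.909.

λ̂_MAP = 2.909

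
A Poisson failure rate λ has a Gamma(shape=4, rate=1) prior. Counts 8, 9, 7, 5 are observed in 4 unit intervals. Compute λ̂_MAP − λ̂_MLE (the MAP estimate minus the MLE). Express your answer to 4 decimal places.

MAP − MLE = -0.8500

Σxᵢ = 29. Posterior is Gamma(33, 5); MAP = (33−1)/5 = 32/5 ≈ 6.40000.
MLE = x̄ = 29/4 ≈ 7.25000.
Difference = 32/5 − 29/4 = -17/20 ≈ -0.8500.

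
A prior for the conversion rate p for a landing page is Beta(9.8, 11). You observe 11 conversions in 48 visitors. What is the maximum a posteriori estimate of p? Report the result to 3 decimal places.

p̂_MAP = 0.296

Prior: Beta(9.8, 11).
Data: 11 successes in 48 trials. The binomial likelihood contributes p^11(1−p)^37, so the posterior is Beta(9.8+11, 11+37) = Beta(20.8, 48).
For Beta(a, b) with a, b > 1 the mode is (a−1)/(a+b−2) = 19.8/66.8 ≈ 0.296.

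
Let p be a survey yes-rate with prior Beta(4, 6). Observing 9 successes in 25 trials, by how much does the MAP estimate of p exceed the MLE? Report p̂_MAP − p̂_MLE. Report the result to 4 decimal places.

MAP − MLE = 0.0036

Posterior is Beta(13, 22); MAP = (13−1)/(35−2) = 12/33 ≈ 0.36364.
MLE ignores the prior: p̂_MLE = k/n = 9/25 ≈ 0.36000.
Difference = 12/33 − 9/25 = 1/275 ≈ 0.0036.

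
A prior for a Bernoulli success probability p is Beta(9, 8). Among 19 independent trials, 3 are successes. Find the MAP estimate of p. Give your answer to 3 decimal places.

p̂_MAP = 0.324

Prior: Beta(9, 8).
Data: 3 successes in 19 trials. The binomial likelihood contributes p^3(1−p)^16, so the posterior is Beta(9+3, 8+16) = Beta(12, 24).
For Beta(a, b) with a, b > 1 the mode is (a−1)/(a+b−2) = 11/34 ≈ 0.324.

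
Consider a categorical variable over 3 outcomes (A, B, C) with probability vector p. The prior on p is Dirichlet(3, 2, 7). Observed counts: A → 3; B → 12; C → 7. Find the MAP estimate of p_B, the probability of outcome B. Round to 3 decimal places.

The posterior is Dirichlet(αᵢ + nᵢ) = Dirichlet(6, 14, 14).
For a Dirichlet(a₁,…,a_K) with all aᵢ > 1, the mode has j-th component (aⱼ − 1)/(Σaᵢ − K).
Here Σaᵢ = 34 and K = 3, so p_B = (14 − 1)/(34 − 3) = 13/31 ≈ 0.419.

MAP estimate of p_B = 0.419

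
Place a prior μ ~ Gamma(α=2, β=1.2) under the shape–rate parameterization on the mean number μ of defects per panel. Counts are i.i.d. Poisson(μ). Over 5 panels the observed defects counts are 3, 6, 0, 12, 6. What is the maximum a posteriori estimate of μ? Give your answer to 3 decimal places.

Σxᵢ = 3+6+0+12+6 = 27, with n = 5.
Posterior ∝ μe^(−1.2μ) · μ^27e^(−5μ) = μ^28e^(−6.2μ), i.e. Gamma(shape=29, rate=6.2).
The mode of a Gamma(a, b) with a ≥ 1 (shape–rate) is (a−1)/b = 28/6.2 ≈ 4.516.

μ̂_MAP = 4.516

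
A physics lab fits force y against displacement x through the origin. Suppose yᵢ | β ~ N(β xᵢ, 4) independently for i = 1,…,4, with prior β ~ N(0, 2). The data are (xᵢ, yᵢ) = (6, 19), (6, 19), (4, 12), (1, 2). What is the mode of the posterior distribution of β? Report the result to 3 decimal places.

log p(β | y) = −Σ(yᵢ − βxᵢ)²/(2·4) − β²/(2·2) + const.
Setting the derivative to zero: Σxᵢ(yᵢ − βxᵢ)/4 − β/2 = 0, so β = Σxᵢyᵢ / (Σxᵢ² + σ²/τ²).
Σxᵢyᵢ = 6·19 + 6·19 + 4·12 + 1·2 = 278; Σxᵢ² = 89; σ²/τ² = 2.
β̂_MAP = 278 / (89 + 2) = 278/91 ≈ 3.055.

β̂_MAP = 3.055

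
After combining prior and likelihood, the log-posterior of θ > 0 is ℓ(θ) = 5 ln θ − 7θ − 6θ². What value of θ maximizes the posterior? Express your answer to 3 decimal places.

θ̂_MAP = 0.417

ℓ'(θ) = 5/θ − 7 − 12θ. Setting this to zero and multiplying by θ: 12θ² + 7θ − 5 = 0.
θ = (−7 + √(7² + 4·12·5)) / (2·12) = (−7 + √289) / 24 = (−7 + 17)/24 = 5/12.
ℓ''(θ) = −5/θ² − 12 < 0, confirming a maximum.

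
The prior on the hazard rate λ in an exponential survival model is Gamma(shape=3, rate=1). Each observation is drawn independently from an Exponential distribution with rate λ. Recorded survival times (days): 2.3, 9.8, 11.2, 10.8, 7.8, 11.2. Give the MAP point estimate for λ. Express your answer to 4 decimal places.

λ̂_MAP = 0.1479

The Exponential(rate=λ) likelihood is ∝ λ^n e^(−λΣtᵢ). Here n = 6 and Σtᵢ = 2.3 + 9.8 + 11.2 + 10.8 + 7.8 + 11.2 = 53.1.
Posterior ∝ λ^2e^(−1λ) · λ^6e^(−53.1λ) = λ^8e^(−54.1λ), i.e. Gamma(9, 54.1).
Mode = (a−1)/b = 8/54.1 ≈ 0.1479.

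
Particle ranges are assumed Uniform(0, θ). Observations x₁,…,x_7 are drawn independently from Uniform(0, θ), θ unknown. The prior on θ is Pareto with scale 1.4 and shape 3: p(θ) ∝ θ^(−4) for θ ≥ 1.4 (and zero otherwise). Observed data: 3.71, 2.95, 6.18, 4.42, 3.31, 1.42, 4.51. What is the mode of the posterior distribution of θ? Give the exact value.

θ̂_MAP = 6.18

The Uniform(0, θ) likelihood is θ^(−n) for θ ≥ max(xᵢ), zero otherwise. Here max(xᵢ) = 6.18.
Posterior ∝ θ^(−4) · θ^(−7) = θ^(−11) on θ ≥ max(1.4, 6.18) = 6.18.
This density is strictly decreasing in θ, so the posterior mode lies at the lower boundary of the support.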